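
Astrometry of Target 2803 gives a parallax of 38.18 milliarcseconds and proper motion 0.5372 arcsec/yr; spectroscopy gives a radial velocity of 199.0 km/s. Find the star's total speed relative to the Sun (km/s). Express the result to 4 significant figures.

d = 1/p = 1/0.03818″ = 26.192 pc.
v_t = 4.740 μ d = 4.740 × 0.5372 × 26.192 = 66.693 km/s.
v = √(v_r² + v_t²) = √(199.0² + 66.693²) = √44049 = 209.88 km/s.

209.9 km/s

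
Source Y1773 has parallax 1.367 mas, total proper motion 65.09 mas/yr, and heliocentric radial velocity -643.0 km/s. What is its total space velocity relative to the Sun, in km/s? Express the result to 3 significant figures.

d = 1/p = 1/0.001367″ = 731.53 pc.
μ = 65.09 mas/yr = 0.06509 ″/yr.
v_t = 4.740 μ d = 4.740 × 0.06509 × 731.53 = 225.7 km/s.
v = √(v_r² + v_t²) = √((-643.0)² + 225.7²) = √464389 = 681.46 km/s.

681 km/s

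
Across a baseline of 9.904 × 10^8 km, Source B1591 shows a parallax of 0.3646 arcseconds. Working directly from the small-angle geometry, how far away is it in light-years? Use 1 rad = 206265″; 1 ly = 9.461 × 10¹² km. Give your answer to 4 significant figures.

59.22 ly

θ = 0.3646″ = 0.3646/206265 = 1.7676 × 10^-6 rad.
d = B/θ = (9.904 × 10^8) / (1.7676 × 10^-6) = 5.6031 × 10^14 km = (5.6031 × 10^14) / (9.461 × 10^12) ly = 59.223 ly.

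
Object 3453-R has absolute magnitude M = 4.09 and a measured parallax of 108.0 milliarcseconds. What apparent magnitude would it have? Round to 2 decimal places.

m = 3.92

d = 1/p = 1/0.1080″ = 9.2593 pc.
m − M = 5 log₁₀ d − 5 = 5 log₁₀(9.2593) − 5 = 4.8329 − 5 = -0.1671.
m = M + (m − M) = 4.09 + (-0.1671) = 3.92.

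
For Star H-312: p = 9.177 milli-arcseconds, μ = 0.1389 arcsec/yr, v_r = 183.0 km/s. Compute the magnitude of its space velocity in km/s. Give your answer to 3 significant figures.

d = 1/p = 1/0.009177″ = 108.97 pc.
v_t = 4.740 μ d = 4.740 × 0.1389 × 108.97 = 71.744 km/s.
v = √(v_r² + v_t²) = √(183.0² + 71.744²) = √38636.2 = 196.56 km/s.

197 km/s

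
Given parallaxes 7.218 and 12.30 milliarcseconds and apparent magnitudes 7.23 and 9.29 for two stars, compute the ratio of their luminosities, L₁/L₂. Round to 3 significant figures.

L₁/L₂ = 19.4

d₁ = 1/p₁ = 1/0.007218″ = 138.54 pc; d₂ = 1/p₂ = 1/0.01230″ = 81.301 pc.
M₁ = m₁ − 5 log₁₀ d₁ + 5 = 7.23 − 10.7079 + 5 = 1.5221.
M₂ = 9.29 − 9.5505 + 5 = 4.7395.
L₁/L₂ = 10^(0.4(M₂ − M₁)) = 10^(0.4 × 3.2174) = 10^1.28696 = 19.362.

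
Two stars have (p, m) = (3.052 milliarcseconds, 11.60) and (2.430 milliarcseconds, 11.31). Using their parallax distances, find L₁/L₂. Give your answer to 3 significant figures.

d₁ = 1/p₁ = 1/0.003052″ = 327.65 pc; d₂ = 1/p₂ = 1/0.002430″ = 411.52 pc.
M₁ = m₁ − 5 log₁₀ d₁ + 5 = 11.60 − 12.5771 + 5 = 4.0229.
M₂ = 11.31 − 13.0720 + 5 = 3.2380.
L₁/L₂ = 10^(0.4(M₂ − M₁)) = 10^(0.4 × (-0.7849)) = 10^(-0.31396) = 0.48533.

L₁/L₂ = 0.485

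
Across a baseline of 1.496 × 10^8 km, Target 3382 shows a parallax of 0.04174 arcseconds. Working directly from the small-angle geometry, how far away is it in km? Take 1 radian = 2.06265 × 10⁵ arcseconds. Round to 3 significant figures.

7.39 × 10^14 km

θ = 0.04174″ = 0.04174/206265 = 2.0236 × 10^-7 rad.
d = B/θ = (1.496 × 10^8) / (2.0236 × 10^-7) = 7.3928 × 10^14 km.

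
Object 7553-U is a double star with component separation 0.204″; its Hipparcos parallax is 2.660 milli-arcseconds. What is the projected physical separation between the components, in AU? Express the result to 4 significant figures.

76.69 AU

d = 1/p = 1/0.002660″ = 375.94 pc.
At distance d (pc), an angle of θ arcsec spans θ·d AU: s = 0.204 × 375.94 = 76.692 AU.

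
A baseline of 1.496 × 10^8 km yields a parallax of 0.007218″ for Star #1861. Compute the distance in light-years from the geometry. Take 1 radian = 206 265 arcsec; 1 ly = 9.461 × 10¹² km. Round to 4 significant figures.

θ = 0.007218″ = 0.007218/206265 = 3.4994 × 10^-8 rad.
d = B/θ = (1.496 × 10^8) / (3.4994 × 10^-8) = 4.2750 × 10^15 km = (4.2750 × 10^15) / (9.461 × 10^12) ly = 451.85 ly.

451.9 ly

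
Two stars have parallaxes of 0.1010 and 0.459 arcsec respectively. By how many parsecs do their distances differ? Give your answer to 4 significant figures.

d_A = 1/0.1010″ = 9.901 pc; d_B = 1/0.4590″ = 2.1786 pc.
|d_B − d_A| = |2.1786 − 9.901| = 7.7224 pc.

7.722 pc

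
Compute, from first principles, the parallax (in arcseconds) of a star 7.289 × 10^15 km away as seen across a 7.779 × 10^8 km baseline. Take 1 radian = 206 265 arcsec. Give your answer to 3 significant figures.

θ ≈ B/d = (7.779 × 10^8) / (7.289 × 10^15) = 1.0672 × 10^-7 rad.
In arcseconds: 1.0672 × 10^-7 × 206265 = 0.022013″.

0.0220 arcsec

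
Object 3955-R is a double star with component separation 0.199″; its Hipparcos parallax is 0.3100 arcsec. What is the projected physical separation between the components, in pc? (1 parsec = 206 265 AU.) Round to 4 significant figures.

d = 1/p = 1/0.3100″ = 3.2258 pc.
At distance d (pc), an angle of θ arcsec spans θ·d AU: s = 0.199 × 3.2258 = 0.64193 AU.
= 0.64193 / 206265 = 3.1122 × 10^-6 pc.

3.112 × 10^-6 pc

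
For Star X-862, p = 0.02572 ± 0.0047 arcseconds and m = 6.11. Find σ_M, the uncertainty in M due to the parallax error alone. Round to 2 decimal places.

M = m − 5 log₁₀ d + 5 = m + 5 log₁₀ p + 5, so ∂M/∂p = 5/(p ln 10).
σ_M = (5/ln 10) · (σ_p/p) = 2.1715 × 0.0047/0.02572 = 2.1715 × 0.18274 = 0.39682.

σ_M = 0.40 mag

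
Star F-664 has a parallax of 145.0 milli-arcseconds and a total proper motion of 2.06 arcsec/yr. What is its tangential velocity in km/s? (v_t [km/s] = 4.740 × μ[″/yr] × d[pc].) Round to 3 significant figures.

67.3 km/s

d = 1/p = 1/0.1450″ = 6.8966 pc.
v_t = 4.74 × μ × d = 4.74 × 2.06 × 6.8966 = 67.341 km/s.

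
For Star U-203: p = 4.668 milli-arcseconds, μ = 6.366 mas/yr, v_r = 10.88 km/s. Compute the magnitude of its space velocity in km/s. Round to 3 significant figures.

12.7 km/s

d = 1/p = 1/0.004668″ = 214.22 pc.
μ = 6.366 mas/yr = 0.006366 ″/yr.
v_t = 4.740 μ d = 4.740 × 0.006366 × 214.22 = 6.4641 km/s.
v = √(v_r² + v_t²) = √(10.88² + 6.4641²) = √160.159 = 12.655 km/s.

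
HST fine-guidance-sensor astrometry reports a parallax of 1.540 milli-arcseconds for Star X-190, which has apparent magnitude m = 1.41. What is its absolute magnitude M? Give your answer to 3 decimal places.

d = 1/p = 1/0.001540″ = 649.35 pc.
m − M = 5 log₁₀(649.35) − 5 = 14.0624 − 5 = 9.0624.
M = m − (m − M) = 1.41 − 9.0624 = -7.652.

M = -7.652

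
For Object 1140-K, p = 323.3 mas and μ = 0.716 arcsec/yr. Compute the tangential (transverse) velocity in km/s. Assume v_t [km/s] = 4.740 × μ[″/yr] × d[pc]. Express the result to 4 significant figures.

d = 1/p = 1/0.3233″ = 3.0931 pc.
v_t = 4.74 × μ × d = 4.74 × 0.716 × 3.0931 = 10.497 km/s.

10.50 km/s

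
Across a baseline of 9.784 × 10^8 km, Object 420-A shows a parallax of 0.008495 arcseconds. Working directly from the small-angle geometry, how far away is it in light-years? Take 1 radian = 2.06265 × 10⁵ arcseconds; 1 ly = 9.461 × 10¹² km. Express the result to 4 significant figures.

θ = 0.008495″ = 0.008495/206265 = 4.1185 × 10^-8 rad.
d = B/θ = (9.784 × 10^8) / (4.1185 × 10^-8) = 2.3756 × 10^16 km = (2.3756 × 10^16) / (9.461 × 10^12) ly = 2510.9 ly.

2511 ly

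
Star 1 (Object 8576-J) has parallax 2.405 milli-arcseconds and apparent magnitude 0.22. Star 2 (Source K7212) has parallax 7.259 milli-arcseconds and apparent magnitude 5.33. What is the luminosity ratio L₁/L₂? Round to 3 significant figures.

d₁ = 1/p₁ = 1/0.002405″ = 415.8 pc; d₂ = 1/p₂ = 1/0.007259″ = 137.76 pc.
M₁ = m₁ − 5 log₁₀ d₁ + 5 = 0.22 − 13.0944 + 5 = -7.8744.
M₂ = 5.33 − 10.6956 + 5 = -0.3656.
L₁/L₂ = 10^(0.4(M₂ − M₁)) = 10^(0.4 × 7.5088) = 10^3.00352 = 1008.1.

L₁/L₂ = 1010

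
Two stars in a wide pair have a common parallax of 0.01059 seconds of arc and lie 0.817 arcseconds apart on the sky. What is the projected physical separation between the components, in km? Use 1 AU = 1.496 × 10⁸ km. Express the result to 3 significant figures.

1.15 × 10^10 km

d = 1/p = 1/0.01059″ = 94.429 pc.
At distance d (pc), an angle of θ arcsec spans θ·d AU: s = 0.817 × 94.429 = 77.148 AU.
= 77.148 × 1.496 × 10⁸ km = 1.1541 × 10^10 km.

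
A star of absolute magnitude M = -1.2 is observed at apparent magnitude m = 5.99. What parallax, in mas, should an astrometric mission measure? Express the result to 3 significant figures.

m − M = 5.99 − (-1.2) = 7.19.
d = 10^((m−M)/5 + 1) = 10^2.438 = 274.16 pc.
p = 1/d = 1/274.16 = 0.0036475 arcsec = 3.6475 mas.

3.65 mas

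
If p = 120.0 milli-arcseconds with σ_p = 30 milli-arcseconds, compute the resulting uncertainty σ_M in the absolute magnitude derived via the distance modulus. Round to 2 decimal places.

M = m − 5 log₁₀ d + 5 = m + 5 log₁₀ p + 5, so ∂M/∂p = 5/(p ln 10).
σ_M = (5/ln 10) · (σ_p/p) = 2.1715 × 30/120.0 = 2.1715 × 0.25 = 0.54288.

σ_M = 0.54 mag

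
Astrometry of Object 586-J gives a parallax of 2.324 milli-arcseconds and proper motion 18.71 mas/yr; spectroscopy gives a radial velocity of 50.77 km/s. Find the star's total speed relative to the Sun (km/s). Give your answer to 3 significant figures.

63.5 km/s

d = 1/p = 1/0.002324″ = 430.29 pc.
μ = 18.71 mas/yr = 0.01871 ″/yr.
v_t = 4.740 μ d = 4.740 × 0.01871 × 430.29 = 38.16 km/s.
v = √(v_r² + v_t²) = √(50.77² + 38.16²) = √4033.78 = 63.512 km/s.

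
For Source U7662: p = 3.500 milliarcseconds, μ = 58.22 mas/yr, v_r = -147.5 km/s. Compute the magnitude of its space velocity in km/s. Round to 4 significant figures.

167.3 km/s

d = 1/p = 1/0.003500″ = 285.71 pc.
μ = 58.22 mas/yr = 0.05822 ″/yr.
v_t = 4.740 μ d = 4.740 × 0.05822 × 285.71 = 78.845 km/s.
v = √(v_r² + v_t²) = √((-147.5)² + 78.845²) = √27972.8 = 167.25 km/s.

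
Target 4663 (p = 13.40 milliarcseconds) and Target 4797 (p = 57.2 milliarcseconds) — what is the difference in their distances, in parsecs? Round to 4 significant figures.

d_A = 1/0.01340″ = 74.627 pc; d_B = 1/0.05720″ = 17.483 pc.
|d_B − d_A| = |17.483 − 74.627| = 57.144 pc.

57.14 pc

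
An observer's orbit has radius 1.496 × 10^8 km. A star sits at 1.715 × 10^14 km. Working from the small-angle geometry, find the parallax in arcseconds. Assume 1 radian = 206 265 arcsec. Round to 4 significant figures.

0.1799 arcsec

θ ≈ B/d = (1.496 × 10^8) / (1.715 × 10^14) = 8.7230 × 10^-7 rad.
In arcseconds: 8.7230 × 10^-7 × 206265 = 0.17992″.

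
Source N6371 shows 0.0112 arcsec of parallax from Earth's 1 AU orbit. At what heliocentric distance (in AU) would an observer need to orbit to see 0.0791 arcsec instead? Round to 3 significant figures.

7.06 AU

Parallax scales linearly with baseline: p ∝ B, so B = p_target / p_Earth × 1 AU.
B = 0.0791 / 0.0112 = 7.0625 AU.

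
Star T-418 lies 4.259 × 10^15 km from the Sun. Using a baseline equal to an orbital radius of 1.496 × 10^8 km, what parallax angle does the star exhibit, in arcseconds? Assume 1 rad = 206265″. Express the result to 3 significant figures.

θ ≈ B/d = (1.496 × 10^8) / (4.259 × 10^15) = 3.5126 × 10^-8 rad.
In arcseconds: 3.5126 × 10^-8 × 206265 = 0.0072453″.

0.00725 arcsec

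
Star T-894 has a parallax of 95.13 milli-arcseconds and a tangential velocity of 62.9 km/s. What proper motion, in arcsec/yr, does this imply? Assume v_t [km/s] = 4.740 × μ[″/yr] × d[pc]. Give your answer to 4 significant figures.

1.262 arcsec/yr

d = 1/p = 1/0.09513″ = 10.512 pc.
μ = v_t / (4.74 d) = 62.9 / (4.74 × 10.512) = 62.9 / 49.827 = 1.2624 ″/yr.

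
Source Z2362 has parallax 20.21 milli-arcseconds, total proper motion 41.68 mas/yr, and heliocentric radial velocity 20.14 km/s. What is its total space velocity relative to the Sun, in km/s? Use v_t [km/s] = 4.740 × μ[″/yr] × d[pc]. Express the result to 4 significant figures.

d = 1/p = 1/0.02021″ = 49.48 pc.
μ = 41.68 mas/yr = 0.04168 ″/yr.
v_t = 4.740 μ d = 4.740 × 0.04168 × 49.48 = 9.7754 km/s.
v = √(v_r² + v_t²) = √(20.14² + 9.7754²) = √501.178 = 22.387 km/s.

22.39 km/s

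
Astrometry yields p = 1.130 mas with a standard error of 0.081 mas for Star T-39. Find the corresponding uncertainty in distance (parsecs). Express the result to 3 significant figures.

63.4 pc

d = 1/p, so σ_d = σ_p / p².
σ_d = 0.0000810 / (0.001130)² = 0.0000810 / 0.0000012769 = 63.435 pc.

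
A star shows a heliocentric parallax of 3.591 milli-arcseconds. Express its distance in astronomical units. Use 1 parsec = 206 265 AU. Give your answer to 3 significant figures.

5.74 × 10^7 AU

p = 3.591 milli-arcseconds = 0.003591 arcsec.
d = 1/p = 1/0.003591 = 278.47 pc.
In AU: 278.47 × 206265 = 5.7439 × 10^7 AU.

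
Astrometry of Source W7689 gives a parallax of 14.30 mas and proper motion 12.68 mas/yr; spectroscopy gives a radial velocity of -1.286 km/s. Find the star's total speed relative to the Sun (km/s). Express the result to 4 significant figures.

d = 1/p = 1/0.01430″ = 69.93 pc.
μ = 12.68 mas/yr = 0.01268 ″/yr.
v_t = 4.740 μ d = 4.740 × 0.01268 × 69.93 = 4.203 km/s.
v = √(v_r² + v_t²) = √((-1.286)² + 4.203²) = √19.319 = 4.3953 km/s.

4.395 km/s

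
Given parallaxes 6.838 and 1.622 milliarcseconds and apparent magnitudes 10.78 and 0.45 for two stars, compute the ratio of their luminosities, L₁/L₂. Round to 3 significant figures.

L₁/L₂ = 4.15 × 10^-6

d₁ = 1/p₁ = 1/0.006838″ = 146.24 pc; d₂ = 1/p₂ = 1/0.001622″ = 616.52 pc.
M₁ = m₁ − 5 log₁₀ d₁ + 5 = 10.78 − 10.8253 + 5 = 4.9547.
M₂ = 0.45 − 13.9497 + 5 = -8.4997.
L₁/L₂ = 10^(0.4(M₂ − M₁)) = 10^(0.4 × (-13.4544)) = 10^(-5.38176) = 0.0000041518.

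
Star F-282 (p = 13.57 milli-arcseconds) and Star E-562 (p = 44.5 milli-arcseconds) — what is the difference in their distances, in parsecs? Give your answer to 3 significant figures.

51.2 pc

d_A = 1/0.01357″ = 73.692 pc; d_B = 1/0.04450″ = 22.472 pc.
|d_B − d_A| = |22.472 − 73.692| = 51.22 pc.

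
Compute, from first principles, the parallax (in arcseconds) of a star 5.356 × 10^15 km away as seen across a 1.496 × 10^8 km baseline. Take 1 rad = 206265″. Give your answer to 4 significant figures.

0.005761 arcsec

θ ≈ B/d = (1.496 × 10^8) / (5.356 × 10^15) = 2.7931 × 10^-8 rad.
In arcseconds: 2.7931 × 10^-8 × 206265 = 0.0057612″.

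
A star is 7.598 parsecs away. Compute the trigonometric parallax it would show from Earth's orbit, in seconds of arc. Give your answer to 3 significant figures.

p = 1/d = 1/7.598 = 0.13161 arcsec.

0.132 arcsec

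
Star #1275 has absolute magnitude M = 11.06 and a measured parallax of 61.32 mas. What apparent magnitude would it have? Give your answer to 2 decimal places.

m = 12.12

d = 1/p = 1/0.06132″ = 16.308 pc.
m − M = 5 log₁₀ d − 5 = 5 log₁₀(16.308) − 5 = 6.0620 − 5 = 1.0620.
m = M + (m − M) = 11.06 + 1.0620 = 12.12.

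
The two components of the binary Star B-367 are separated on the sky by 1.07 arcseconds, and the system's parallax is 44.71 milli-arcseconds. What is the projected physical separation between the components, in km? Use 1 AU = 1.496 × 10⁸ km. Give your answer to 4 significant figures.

d = 1/p = 1/0.04471″ = 22.366 pc.
At distance d (pc), an angle of θ arcsec spans θ·d AU: s = 1.07 × 22.366 = 23.932 AU.
= 23.932 × 1.496 × 10⁸ km = 3.5802 × 10^9 km.

3.580 × 10^9 km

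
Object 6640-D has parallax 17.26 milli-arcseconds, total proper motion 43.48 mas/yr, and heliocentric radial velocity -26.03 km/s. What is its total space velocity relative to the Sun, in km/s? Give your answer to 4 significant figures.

28.64 km/s

d = 1/p = 1/0.01726″ = 57.937 pc.
μ = 43.48 mas/yr = 0.04348 ″/yr.
v_t = 4.740 μ d = 4.740 × 0.04348 × 57.937 = 11.941 km/s.
v = √(v_r² + v_t²) = √((-26.03)² + 11.941²) = √820.148 = 28.638 km/s.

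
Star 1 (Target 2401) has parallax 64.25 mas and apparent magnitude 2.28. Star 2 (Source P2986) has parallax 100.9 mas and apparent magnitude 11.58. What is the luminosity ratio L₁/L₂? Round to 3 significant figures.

d₁ = 1/p₁ = 1/0.06425″ = 15.564 pc; d₂ = 1/p₂ = 1/0.1009″ = 9.9108 pc.
M₁ = m₁ − 5 log₁₀ d₁ + 5 = 2.28 − 5.9606 + 5 = 1.3194.
M₂ = 11.58 − 4.9805 + 5 = 11.5995.
L₁/L₂ = 10^(0.4(M₂ − M₁)) = 10^(0.4 × 10.2801) = 10^4.11204 = 12943.

L₁/L₂ = 12900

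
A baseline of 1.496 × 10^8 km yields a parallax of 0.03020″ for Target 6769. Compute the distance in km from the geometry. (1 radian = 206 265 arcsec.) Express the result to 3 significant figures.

θ = 0.03020″ = 0.03020/206265 = 1.4641 × 10^-7 rad.
d = B/θ = (1.496 × 10^8) / (1.4641 × 10^-7) = 1.0218 × 10^15 km.

1.02 × 10^15 km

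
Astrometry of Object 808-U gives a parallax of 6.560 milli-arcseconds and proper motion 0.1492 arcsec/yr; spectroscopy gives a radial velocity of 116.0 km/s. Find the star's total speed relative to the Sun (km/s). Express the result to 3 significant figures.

158 km/s

d = 1/p = 1/0.006560″ = 152.44 pc.
v_t = 4.740 μ d = 4.740 × 0.1492 × 152.44 = 107.81 km/s.
v = √(v_r² + v_t²) = √(116.0² + 107.81²) = √25079 = 158.36 km/s.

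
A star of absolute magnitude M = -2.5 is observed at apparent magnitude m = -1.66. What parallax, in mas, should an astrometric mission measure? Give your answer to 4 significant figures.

67.92 mas

m − M = -1.66 − (-2.5) = 0.84.
d = 10^((m−M)/5 + 1) = 10^1.168 = 14.723 pc.
p = 1/d = 1/14.723 = 0.067921 arcsec = 67.921 mas.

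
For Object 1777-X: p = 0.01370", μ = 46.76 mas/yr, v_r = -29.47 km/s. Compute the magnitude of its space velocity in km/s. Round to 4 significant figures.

33.62 km/s

d = 1/p = 1/0.01370″ = 72.993 pc.
μ = 46.76 mas/yr = 0.04676 ″/yr.
v_t = 4.740 μ d = 4.740 × 0.04676 × 72.993 = 16.178 km/s.
v = √(v_r² + v_t²) = √((-29.47)² + 16.178²) = √1130.21 = 33.619 km/s.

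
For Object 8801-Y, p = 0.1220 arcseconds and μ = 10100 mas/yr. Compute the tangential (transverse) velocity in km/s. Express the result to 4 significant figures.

392.4 km/s

d = 1/p = 1/0.1220″ = 8.1967 pc.
μ = 10100 mas/yr = 10.1 ″/yr.
v_t = 4.74 × μ × d = 4.74 × 10.1 × 8.1967 = 392.41 km/s.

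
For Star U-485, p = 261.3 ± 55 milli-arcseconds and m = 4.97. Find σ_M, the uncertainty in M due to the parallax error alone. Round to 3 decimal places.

σ_M = 0.457 mag

M = m − 5 log₁₀ d + 5 = m + 5 log₁₀ p + 5, so ∂M/∂p = 5/(p ln 10).
σ_M = (5/ln 10) · (σ_p/p) = 2.1715 × 55/261.3 = 2.1715 × 0.21049 = 0.45708.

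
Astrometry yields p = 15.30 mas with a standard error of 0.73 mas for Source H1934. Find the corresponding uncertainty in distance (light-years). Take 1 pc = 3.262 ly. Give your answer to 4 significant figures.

10.17 ly

d = 1/p, so σ_d = σ_p / p².
σ_d = 0.000730 / (0.01530)² = 0.000730 / 0.00023409 = 3.1185 pc = 3.1185 × 3.262 ly = 10.173 ly.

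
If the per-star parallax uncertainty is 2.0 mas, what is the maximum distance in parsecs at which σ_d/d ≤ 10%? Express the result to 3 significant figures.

σ_d/d = σ_p/p, so the condition is σ_p/p ≤ 0.10, i.e. p ≥ σ_p/0.10.
p_min = 2.0/0.10 = 20 mas = 0.02 arcsec.
d_max = 1/p_min = 1/0.02 = 50 pc.

50.0 pc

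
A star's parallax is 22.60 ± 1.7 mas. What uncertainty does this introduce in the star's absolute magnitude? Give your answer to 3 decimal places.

σ_M = 0.163 mag

M = m − 5 log₁₀ d + 5 = m + 5 log₁₀ p + 5, so ∂M/∂p = 5/(p ln 10).
σ_M = (5/ln 10) · (σ_p/p) = 2.1715 × 1.7/22.60 = 2.1715 × 0.075221 = 0.16334.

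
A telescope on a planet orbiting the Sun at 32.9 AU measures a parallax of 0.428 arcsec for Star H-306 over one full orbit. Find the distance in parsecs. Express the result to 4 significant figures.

With baseline B (in AU) and parallax p (in arcsec), d = B/p parsecs.
d = 32.9 / 0.428 = 76.869 pc.

76.87 pc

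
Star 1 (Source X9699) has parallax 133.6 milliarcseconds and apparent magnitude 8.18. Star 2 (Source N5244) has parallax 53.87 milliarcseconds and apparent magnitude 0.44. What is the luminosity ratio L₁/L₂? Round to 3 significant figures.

L₁/L₂ = 0.000130

d₁ = 1/p₁ = 1/0.1336″ = 7.485 pc; d₂ = 1/p₂ = 1/0.05387″ = 18.563 pc.
M₁ = m₁ − 5 log₁₀ d₁ + 5 = 8.18 − 4.3710 + 5 = 8.8090.
M₂ = 0.44 − 6.3432 + 5 = -0.9032.
L₁/L₂ = 10^(0.4(M₂ − M₁)) = 10^(0.4 × (-9.7122)) = 10^(-3.88488) = 0.00013035.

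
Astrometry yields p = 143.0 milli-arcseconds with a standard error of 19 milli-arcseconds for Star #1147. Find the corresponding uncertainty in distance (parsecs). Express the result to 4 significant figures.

d = 1/p, so σ_d = σ_p / p².
σ_d = 0.0190 / (0.1430)² = 0.0190 / 0.020449 = 0.92914 pc.

0.9291 pc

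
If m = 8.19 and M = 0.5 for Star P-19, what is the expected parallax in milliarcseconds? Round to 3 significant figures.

2.90 mas

m − M = 8.19 − 0.5 = 7.69.
d = 10^((m−M)/5 + 1) = 10^2.538 = 345.14 pc.
p = 1/d = 1/345.14 = 0.0028974 arcsec = 2.8974 mas.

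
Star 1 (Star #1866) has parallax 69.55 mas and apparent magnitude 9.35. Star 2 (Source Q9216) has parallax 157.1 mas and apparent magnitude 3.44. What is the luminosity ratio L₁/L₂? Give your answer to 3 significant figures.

L₁/L₂ = 0.0221

d₁ = 1/p₁ = 1/0.06955″ = 14.378 pc; d₂ = 1/p₂ = 1/0.1571″ = 6.3654 pc.
M₁ = m₁ − 5 log₁₀ d₁ + 5 = 9.35 − 5.7885 + 5 = 8.5615.
M₂ = 3.44 − 4.0191 + 5 = 4.4209.
L₁/L₂ = 10^(0.4(M₂ − M₁)) = 10^(0.4 × (-4.1406)) = 10^(-1.65624) = 0.022068.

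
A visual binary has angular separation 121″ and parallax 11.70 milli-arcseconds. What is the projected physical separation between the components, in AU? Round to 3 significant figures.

10300 AU

d = 1/p = 1/0.01170″ = 85.47 pc.
At distance d (pc), an angle of θ arcsec spans θ·d AU: s = 121 × 85.47 = 10342 AU.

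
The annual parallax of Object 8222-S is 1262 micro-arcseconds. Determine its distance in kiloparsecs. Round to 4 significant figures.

p = 1262 micro-arcseconds = 0.001262 arcsec.
d = 1/p = 1/0.001262 = 792.39 pc.
= 0.79239 kpc.

0.7924 kpc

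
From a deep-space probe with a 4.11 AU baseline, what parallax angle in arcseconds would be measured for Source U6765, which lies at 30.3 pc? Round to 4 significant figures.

0.1356 arcsec

p (arcsec) = B (AU) / d (pc).
p = 4.11 / 30.3 = 0.13564 arcsec.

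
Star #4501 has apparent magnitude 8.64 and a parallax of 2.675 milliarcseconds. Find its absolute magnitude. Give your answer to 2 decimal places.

M = 0.78

d = 1/p = 1/0.002675″ = 373.83 pc.
m − M = 5 log₁₀(373.83) − 5 = 12.8634 − 5 = 7.8634.
M = m − (m − M) = 8.64 − 7.8634 = 0.78.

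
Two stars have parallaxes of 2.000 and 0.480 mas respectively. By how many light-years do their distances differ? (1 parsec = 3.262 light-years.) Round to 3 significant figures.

5160 ly

d_A = 1/0.002000″ = 500 pc; d_B = 1/0.0004800″ = 2083.3 pc.
|d_B − d_A| = |2083.3 − 500| = 1583.3 pc = 1583.3 × 3.262 ly = 5164.7 ly.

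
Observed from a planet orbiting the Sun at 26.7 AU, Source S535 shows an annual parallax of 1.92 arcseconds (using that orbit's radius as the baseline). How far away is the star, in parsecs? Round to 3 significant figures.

With baseline B (in AU) and parallax p (in arcsec), d = B/p parsecs.
d = 26.7 / 1.92 = 13.906 pc.

13.9 pc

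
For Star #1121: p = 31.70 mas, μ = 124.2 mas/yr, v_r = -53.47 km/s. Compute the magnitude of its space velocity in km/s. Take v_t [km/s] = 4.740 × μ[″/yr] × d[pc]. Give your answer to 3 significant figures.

56.6 km/s

d = 1/p = 1/0.03170″ = 31.546 pc.
μ = 124.2 mas/yr = 0.1242 ″/yr.
v_t = 4.740 μ d = 4.740 × 0.1242 × 31.546 = 18.571 km/s.
v = √(v_r² + v_t²) = √((-53.47)² + 18.571²) = √3203.92 = 56.603 km/s.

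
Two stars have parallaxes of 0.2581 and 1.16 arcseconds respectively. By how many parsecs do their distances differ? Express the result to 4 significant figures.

3.012 pc

d_A = 1/0.2581″ = 3.8745 pc; d_B = 1/1.160″ = 0.86207 pc.
|d_B − d_A| = |0.86207 − 3.8745| = 3.0124 pc.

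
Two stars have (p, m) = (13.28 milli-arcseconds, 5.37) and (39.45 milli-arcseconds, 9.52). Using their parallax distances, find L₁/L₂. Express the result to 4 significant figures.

d₁ = 1/p₁ = 1/0.01328″ = 75.301 pc; d₂ = 1/p₂ = 1/0.03945″ = 25.349 pc.
M₁ = m₁ − 5 log₁₀ d₁ + 5 = 5.37 − 9.3840 + 5 = 0.9860.
M₂ = 9.52 − 7.0198 + 5 = 7.5002.
L₁/L₂ = 10^(0.4(M₂ − M₁)) = 10^(0.4 × 6.5142) = 10^2.60568 = 403.35.

L₁/L₂ = 403.4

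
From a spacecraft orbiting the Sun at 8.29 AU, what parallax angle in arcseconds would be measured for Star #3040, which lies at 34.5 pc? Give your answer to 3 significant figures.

0.240 arcsec

p (arcsec) = B (AU) / d (pc).
p = 8.29 / 34.5 = 0.24029 arcsec.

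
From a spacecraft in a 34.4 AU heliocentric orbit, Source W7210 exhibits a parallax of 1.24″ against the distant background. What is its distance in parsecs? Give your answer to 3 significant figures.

27.7 pc

With baseline B (in AU) and parallax p (in arcsec), d = B/p parsecs.
d = 34.4 / 1.24 = 27.742 pc.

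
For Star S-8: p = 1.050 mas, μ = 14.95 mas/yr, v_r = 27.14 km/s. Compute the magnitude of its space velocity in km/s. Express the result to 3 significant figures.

d = 1/p = 1/0.001050″ = 952.38 pc.
μ = 14.95 mas/yr = 0.01495 ″/yr.
v_t = 4.740 μ d = 4.740 × 0.01495 × 952.38 = 67.489 km/s.
v = √(v_r² + v_t²) = √(27.14² + 67.489²) = √5291.34 = 72.742 km/s.

72.7 km/s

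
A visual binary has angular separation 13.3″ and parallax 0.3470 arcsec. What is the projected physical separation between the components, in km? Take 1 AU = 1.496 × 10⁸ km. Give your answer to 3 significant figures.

d = 1/p = 1/0.3470″ = 2.8818 pc.
At distance d (pc), an angle of θ arcsec spans θ·d AU: s = 13.3 × 2.8818 = 38.328 AU.
= 38.328 × 1.496 × 10⁸ km = 5.7339 × 10^9 km.

5.73 × 10^9 km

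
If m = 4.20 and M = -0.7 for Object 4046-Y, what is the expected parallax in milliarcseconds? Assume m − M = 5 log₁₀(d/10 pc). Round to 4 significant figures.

10.47 mas

m − M = 4.20 − (-0.7) = 4.90.
d = 10^((m−M)/5 + 1) = 10^1.980 = 95.499 pc.
p = 1/d = 1/95.499 = 0.010471 arcsec = 10.471 mas.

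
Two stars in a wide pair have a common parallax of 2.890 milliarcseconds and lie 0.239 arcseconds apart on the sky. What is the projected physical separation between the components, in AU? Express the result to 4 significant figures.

82.70 AU

d = 1/p = 1/0.002890″ = 346.02 pc.
At distance d (pc), an angle of θ arcsec spans θ·d AU: s = 0.239 × 346.02 = 82.699 AU.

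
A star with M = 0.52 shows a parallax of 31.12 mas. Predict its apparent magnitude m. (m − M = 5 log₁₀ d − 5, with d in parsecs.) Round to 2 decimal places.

d = 1/p = 1/0.03112″ = 32.134 pc.
m − M = 5 log₁₀ d − 5 = 5 log₁₀(32.134) − 5 = 7.5348 − 5 = 2.5348.
m = M + (m − M) = 0.52 + 2.5348 = 3.05.

m = 3.05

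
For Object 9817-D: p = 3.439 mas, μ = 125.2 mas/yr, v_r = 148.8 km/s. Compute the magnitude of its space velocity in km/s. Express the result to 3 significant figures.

d = 1/p = 1/0.003439″ = 290.78 pc.
μ = 125.2 mas/yr = 0.1252 ″/yr.
v_t = 4.740 μ d = 4.740 × 0.1252 × 290.78 = 172.56 km/s.
v = √(v_r² + v_t²) = √(148.8² + 172.56²) = √51918.4 = 227.86 km/s.

228 km/s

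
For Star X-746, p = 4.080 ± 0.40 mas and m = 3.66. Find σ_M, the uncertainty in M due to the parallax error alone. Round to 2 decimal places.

M = m − 5 log₁₀ d + 5 = m + 5 log₁₀ p + 5, so ∂M/∂p = 5/(p ln 10).
σ_M = (5/ln 10) · (σ_p/p) = 2.1715 × 0.40/4.080 = 2.1715 × 0.098039 = 0.21289.

σ_M = 0.21 mag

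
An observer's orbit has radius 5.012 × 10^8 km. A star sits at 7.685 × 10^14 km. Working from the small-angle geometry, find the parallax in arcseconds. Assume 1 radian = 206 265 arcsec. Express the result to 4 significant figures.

θ ≈ B/d = (5.012 × 10^8) / (7.685 × 10^14) = 6.5218 × 10^-7 rad.
In arcseconds: 6.5218 × 10^-7 × 206265 = 0.13452″.

0.1345 arcsec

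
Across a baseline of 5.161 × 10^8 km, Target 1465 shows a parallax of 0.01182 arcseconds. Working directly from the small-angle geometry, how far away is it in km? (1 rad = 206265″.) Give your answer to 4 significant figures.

9.006 × 10^15 km

θ = 0.01182″ = 0.01182/206265 = 5.7305 × 10^-8 rad.
d = B/θ = (5.161 × 10^8) / (5.7305 × 10^-8) = 9.0062 × 10^15 km.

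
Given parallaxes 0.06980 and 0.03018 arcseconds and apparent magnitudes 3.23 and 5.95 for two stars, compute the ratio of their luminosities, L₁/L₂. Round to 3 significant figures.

d₁ = 1/p₁ = 1/0.06980″ = 14.327 pc; d₂ = 1/p₂ = 1/0.03018″ = 33.135 pc.
M₁ = m₁ − 5 log₁₀ d₁ + 5 = 3.23 − 5.7808 + 5 = 2.4492.
M₂ = 5.95 − 7.6014 + 5 = 3.3486.
L₁/L₂ = 10^(0.4(M₂ − M₁)) = 10^(0.4 × 0.8994) = 10^0.35976 = 2.2896.

L₁/L₂ = 2.29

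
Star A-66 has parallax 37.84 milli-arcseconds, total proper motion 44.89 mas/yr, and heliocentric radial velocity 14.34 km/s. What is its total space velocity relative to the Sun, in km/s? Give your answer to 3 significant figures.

d = 1/p = 1/0.03784″ = 26.427 pc.
μ = 44.89 mas/yr = 0.04489 ″/yr.
v_t = 4.740 μ d = 4.740 × 0.04489 × 26.427 = 5.6231 km/s.
v = √(v_r² + v_t²) = √(14.34² + 5.6231²) = √237.255 = 15.403 km/s.

15.4 km/s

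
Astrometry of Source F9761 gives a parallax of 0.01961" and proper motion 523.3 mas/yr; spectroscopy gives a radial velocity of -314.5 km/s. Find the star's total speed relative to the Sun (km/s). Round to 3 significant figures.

d = 1/p = 1/0.01961″ = 50.994 pc.
μ = 523.3 mas/yr = 0.5233 ″/yr.
v_t = 4.740 μ d = 4.740 × 0.5233 × 50.994 = 126.49 km/s.
v = √(v_r² + v_t²) = √((-314.5)² + 126.49²) = √114910 = 338.98 km/s.

339 km/s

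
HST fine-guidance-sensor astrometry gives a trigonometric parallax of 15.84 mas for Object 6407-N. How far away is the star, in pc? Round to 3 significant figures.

63.1 pc

p = 15.84 mas = 0.01584 arcsec.
d = 1/p = 1/0.01584 = 63.131 pc.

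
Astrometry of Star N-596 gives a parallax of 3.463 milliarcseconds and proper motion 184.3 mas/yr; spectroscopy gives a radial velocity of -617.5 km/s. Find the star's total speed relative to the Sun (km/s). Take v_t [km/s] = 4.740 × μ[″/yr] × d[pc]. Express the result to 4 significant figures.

d = 1/p = 1/0.003463″ = 288.77 pc.
μ = 184.3 mas/yr = 0.1843 ″/yr.
v_t = 4.740 μ d = 4.740 × 0.1843 × 288.77 = 252.26 km/s.
v = √(v_r² + v_t²) = √((-617.5)² + 252.26²) = √444941 = 667.04 km/s.

667.0 km/s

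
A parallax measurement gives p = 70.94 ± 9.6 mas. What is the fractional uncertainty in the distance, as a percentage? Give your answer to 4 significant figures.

For d = 1/p, |σ_d/d| = |σ_p/p|.
σ_p/p = 9.6 / 70.94 = 0.13533 = 13.533%.

13.53%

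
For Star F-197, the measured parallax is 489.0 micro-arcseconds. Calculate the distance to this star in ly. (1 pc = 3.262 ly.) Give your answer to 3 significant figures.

p = 489.0 micro-arcseconds = 0.0004890 arcsec.
d = 1/p = 1/0.0004890 = 2045 pc.
In light-years: 2045 × 3.262 = 6670.8 ly.

6670 ly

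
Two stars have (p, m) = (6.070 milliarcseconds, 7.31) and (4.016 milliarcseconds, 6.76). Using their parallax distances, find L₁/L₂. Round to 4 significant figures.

d₁ = 1/p₁ = 1/0.006070″ = 164.74 pc; d₂ = 1/p₂ = 1/0.004016″ = 249 pc.
M₁ = m₁ − 5 log₁₀ d₁ + 5 = 7.31 − 11.0840 + 5 = 1.2260.
M₂ = 6.76 − 11.9810 + 5 = -0.2210.
L₁/L₂ = 10^(0.4(M₂ − M₁)) = 10^(0.4 × (-1.4470)) = 10^(-0.57880) = 0.26375.

L₁/L₂ = 0.2638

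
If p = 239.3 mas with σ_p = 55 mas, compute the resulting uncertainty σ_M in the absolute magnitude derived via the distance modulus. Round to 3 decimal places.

M = m − 5 log₁₀ d + 5 = m + 5 log₁₀ p + 5, so ∂M/∂p = 5/(p ln 10).
σ_M = (5/ln 10) · (σ_p/p) = 2.1715 × 55/239.3 = 2.1715 × 0.22984 = 0.4991.

σ_M = 0.499 mag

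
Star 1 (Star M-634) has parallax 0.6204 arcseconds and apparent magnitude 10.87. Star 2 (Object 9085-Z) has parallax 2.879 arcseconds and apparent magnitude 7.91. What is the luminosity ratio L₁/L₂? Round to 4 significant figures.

L₁/L₂ = 1.410

d₁ = 1/p₁ = 1/0.6204″ = 1.6119 pc; d₂ = 1/p₂ = 1/2.879″ = 0.34734 pc.
M₁ = m₁ − 5 log₁₀ d₁ + 5 = 10.87 − 1.0367 + 5 = 14.8333.
M₂ = 7.91 − (-2.2962) + 5 = 15.2062.
L₁/L₂ = 10^(0.4(M₂ − M₁)) = 10^(0.4 × 0.3729) = 10^0.14916 = 1.4098.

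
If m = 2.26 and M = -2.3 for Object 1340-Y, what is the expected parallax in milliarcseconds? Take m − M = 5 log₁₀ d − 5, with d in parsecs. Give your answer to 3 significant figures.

m − M = 2.26 − (-2.3) = 4.56.
d = 10^((m−M)/5 + 1) = 10^1.912 = 81.658 pc.
p = 1/d = 1/81.658 = 0.012246 arcsec = 12.246 mas.

12.2 mas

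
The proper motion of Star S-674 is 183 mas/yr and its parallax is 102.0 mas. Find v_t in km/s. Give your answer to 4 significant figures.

d = 1/p = 1/0.1020″ = 9.8039 pc.
μ = 183 mas/yr = 0.183 ″/yr.
v_t = 4.74 × μ × d = 4.74 × 0.183 × 9.8039 = 8.5041 km/s.

8.504 km/s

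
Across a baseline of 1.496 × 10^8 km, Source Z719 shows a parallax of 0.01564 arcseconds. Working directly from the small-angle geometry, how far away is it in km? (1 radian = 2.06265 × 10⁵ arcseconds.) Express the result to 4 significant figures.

1.973 × 10^15 km

θ = 0.01564″ = 0.01564/206265 = 7.5825 × 10^-8 rad.
d = B/θ = (1.496 × 10^8) / (7.5825 × 10^-8) = 1.9730 × 10^15 km.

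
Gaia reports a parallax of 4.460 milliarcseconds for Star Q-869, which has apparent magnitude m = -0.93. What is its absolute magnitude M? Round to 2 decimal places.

d = 1/p = 1/0.004460″ = 224.22 pc.
m − M = 5 log₁₀(224.22) − 5 = 11.7534 − 5 = 6.7534.
M = m − (m − M) = -0.93 − 6.7534 = -7.68.

M = -7.68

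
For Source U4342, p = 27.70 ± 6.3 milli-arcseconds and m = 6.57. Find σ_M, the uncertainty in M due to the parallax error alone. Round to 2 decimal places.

σ_M = 0.49 mag

M = m − 5 log₁₀ d + 5 = m + 5 log₁₀ p + 5, so ∂M/∂p = 5/(p ln 10).
σ_M = (5/ln 10) · (σ_p/p) = 2.1715 × 6.3/27.70 = 2.1715 × 0.22744 = 0.49389.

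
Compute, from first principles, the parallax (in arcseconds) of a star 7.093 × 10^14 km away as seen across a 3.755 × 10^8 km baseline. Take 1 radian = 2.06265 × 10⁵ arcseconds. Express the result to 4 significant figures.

θ ≈ B/d = (3.755 × 10^8) / (7.093 × 10^14) = 5.2940 × 10^-7 rad.
In arcseconds: 5.2940 × 10^-7 × 206265 = 0.1092″.

0.1092 arcsec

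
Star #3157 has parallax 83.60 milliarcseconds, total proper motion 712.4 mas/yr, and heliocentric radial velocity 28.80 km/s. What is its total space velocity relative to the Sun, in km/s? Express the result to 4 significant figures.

49.61 km/s

d = 1/p = 1/0.08360″ = 11.962 pc.
μ = 712.4 mas/yr = 0.7124 ″/yr.
v_t = 4.740 μ d = 4.740 × 0.7124 × 11.962 = 40.393 km/s.
v = √(v_r² + v_t²) = √(28.80² + 40.393²) = √2461.03 = 49.609 km/s.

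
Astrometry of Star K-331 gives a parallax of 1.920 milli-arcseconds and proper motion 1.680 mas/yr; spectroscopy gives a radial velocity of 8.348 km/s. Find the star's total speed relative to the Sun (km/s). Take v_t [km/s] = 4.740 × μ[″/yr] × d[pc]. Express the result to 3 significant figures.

d = 1/p = 1/0.001920″ = 520.83 pc.
μ = 1.680 mas/yr = 0.001680 ″/yr.
v_t = 4.740 μ d = 4.740 × 0.001680 × 520.83 = 4.1475 km/s.
v = √(v_r² + v_t²) = √(8.348² + 4.1475²) = √86.8909 = 9.3215 km/s.

9.32 km/s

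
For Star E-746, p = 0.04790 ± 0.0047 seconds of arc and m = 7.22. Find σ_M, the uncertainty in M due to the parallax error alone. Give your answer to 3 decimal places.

M = m − 5 log₁₀ d + 5 = m + 5 log₁₀ p + 5, so ∂M/∂p = 5/(p ln 10).
σ_M = (5/ln 10) · (σ_p/p) = 2.1715 × 0.0047/0.04790 = 2.1715 × 0.098121 = 0.21307.

σ_M = 0.213 mag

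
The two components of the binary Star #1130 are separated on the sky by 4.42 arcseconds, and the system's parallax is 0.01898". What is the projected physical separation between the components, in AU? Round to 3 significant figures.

d = 1/p = 1/0.01898″ = 52.687 pc.
At distance d (pc), an angle of θ arcsec spans θ·d AU: s = 4.42 × 52.687 = 232.88 AU.

233 AU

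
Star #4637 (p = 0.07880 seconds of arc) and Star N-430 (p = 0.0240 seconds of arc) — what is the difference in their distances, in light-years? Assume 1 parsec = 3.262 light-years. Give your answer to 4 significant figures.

d_A = 1/0.07880″ = 12.69 pc; d_B = 1/0.02400″ = 41.667 pc.
|d_B − d_A| = |41.667 − 12.69| = 28.977 pc = 28.977 × 3.262 ly = 94.523 ly.

94.52 ly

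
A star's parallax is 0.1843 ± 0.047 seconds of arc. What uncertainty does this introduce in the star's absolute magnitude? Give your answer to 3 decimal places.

M = m − 5 log₁₀ d + 5 = m + 5 log₁₀ p + 5, so ∂M/∂p = 5/(p ln 10).
σ_M = (5/ln 10) · (σ_p/p) = 2.1715 × 0.047/0.1843 = 2.1715 × 0.25502 = 0.55378.

σ_M = 0.554 mag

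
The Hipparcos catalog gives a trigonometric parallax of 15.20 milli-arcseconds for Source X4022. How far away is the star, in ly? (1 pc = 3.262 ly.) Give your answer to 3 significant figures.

215 ly

p = 15.20 milli-arcseconds = 0.01520 arcsec.
d = 1/p = 1/0.01520 = 65.789 pc.
In light-years: 65.789 × 3.262 = 214.6 ly.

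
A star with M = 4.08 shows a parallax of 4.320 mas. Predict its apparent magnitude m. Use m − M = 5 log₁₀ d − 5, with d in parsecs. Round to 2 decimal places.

m = 10.90

d = 1/p = 1/0.004320″ = 231.48 pc.
m − M = 5 log₁₀ d − 5 = 5 log₁₀(231.48) − 5 = 11.8226 − 5 = 6.8226.
m = M + (m − M) = 4.08 + 6.8226 = 10.90.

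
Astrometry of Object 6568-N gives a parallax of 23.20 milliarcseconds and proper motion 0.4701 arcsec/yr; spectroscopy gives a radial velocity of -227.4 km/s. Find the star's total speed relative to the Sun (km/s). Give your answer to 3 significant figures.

247 km/s

d = 1/p = 1/0.02320″ = 43.103 pc.
v_t = 4.740 μ d = 4.740 × 0.4701 × 43.103 = 96.045 km/s.
v = √(v_r² + v_t²) = √((-227.4)² + 96.045²) = √60935.4 = 246.85 km/s.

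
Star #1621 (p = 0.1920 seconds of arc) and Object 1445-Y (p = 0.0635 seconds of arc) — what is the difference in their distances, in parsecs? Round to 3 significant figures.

10.5 pc

d_A = 1/0.1920″ = 5.2083 pc; d_B = 1/0.06350″ = 15.748 pc.
|d_B − d_A| = |15.748 − 5.2083| = 10.54 pc.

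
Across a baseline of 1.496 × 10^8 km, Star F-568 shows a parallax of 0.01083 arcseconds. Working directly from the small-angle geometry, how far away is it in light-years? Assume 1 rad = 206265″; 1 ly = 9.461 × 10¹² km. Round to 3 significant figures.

301 ly

θ = 0.01083″ = 0.01083/206265 = 5.2505 × 10^-8 rad.
d = B/θ = (1.496 × 10^8) / (5.2505 × 10^-8) = 2.8493 × 10^15 km = (2.8493 × 10^15) / (9.461 × 10^12) ly = 301.16 ly.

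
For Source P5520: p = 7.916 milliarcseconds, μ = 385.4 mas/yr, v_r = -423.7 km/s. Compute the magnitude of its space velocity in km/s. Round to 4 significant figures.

482.5 km/s

d = 1/p = 1/0.007916″ = 126.33 pc.
μ = 385.4 mas/yr = 0.3854 ″/yr.
v_t = 4.740 μ d = 4.740 × 0.3854 × 126.33 = 230.78 km/s.
v = √(v_r² + v_t²) = √((-423.7)² + 230.78²) = √232781 = 482.47 km/s.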